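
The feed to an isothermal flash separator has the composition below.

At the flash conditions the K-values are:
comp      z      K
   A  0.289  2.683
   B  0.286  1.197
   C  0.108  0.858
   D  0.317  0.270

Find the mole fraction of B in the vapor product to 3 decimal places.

Let β = V/F and solve Σ zᵢ(Kᵢ−1)/(1+β(Kᵢ−1)) = 0.
Check two-phase: ΣzᵢKᵢ = 1.296 > 1 and Σzᵢ/Kᵢ = 1.647 > 1, so g(0) = 0.296 > 0 and g(1) = -0.647 < 0.
Newton iteration, β⁰ = 0.44:
  β = 0.440: g = -0.0260, g' = -0.649 → β = 0.400
Converged at β = 0.400.
Compositions from xᵢ = zᵢ/(1+β(Kᵢ−1)), yᵢ = Kᵢxᵢ:
  A: x = 0.173, y = 0.464
  B: x = 0.265, y = 0.317
  C: x = 0.114, y = 0.098
  D: x = 0.448, y = 0.121

y_B = 0.317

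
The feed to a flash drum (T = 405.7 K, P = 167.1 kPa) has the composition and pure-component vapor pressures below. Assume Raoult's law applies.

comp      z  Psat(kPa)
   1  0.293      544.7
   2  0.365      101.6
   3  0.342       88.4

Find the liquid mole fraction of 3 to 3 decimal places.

x_3 = 0.414

Raoult's law: Kᵢ = Pᵢˢᵃᵗ/P = Pᵢˢᵃᵗ/167.1.
  K_1 = 544.7/167.1 = 3.25972, K_2 = 101.6/167.1 = 0.60802, K_3 = 88.4/167.1 = 0.52902
Let ψ = V/F and solve Σ zᵢ(Kᵢ−1)/(1+ψ(Kᵢ−1)) = 0.
Feasibility: ΣzᵢKᵢ = 1.358, Σzᵢ/Kᵢ = 1.337 — both > 1, two phases present.
Iterate (Newton) starting at ψ = 0.37:
  ψ = 0.370: g = -0.0018, g' = -0.632 → ψ = 0.367
Converged at ψ = 0.367.
Compositions from xᵢ = zᵢ/(1+ψ(Kᵢ−1)), yᵢ = Kᵢxᵢ:
  1: x = 0.160, y = 0.522
  2: x = 0.426, y = 0.259
  3: x = 0.414, y = 0.219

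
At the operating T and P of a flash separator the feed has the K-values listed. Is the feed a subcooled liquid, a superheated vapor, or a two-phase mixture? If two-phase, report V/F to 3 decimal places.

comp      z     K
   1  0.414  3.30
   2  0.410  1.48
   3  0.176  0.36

ΣzᵢKᵢ = 2.036; Σzᵢ/Kᵢ = 0.891.
Since Σzᵢ/Kᵢ < 1 the mixture is above its dew point — single vapor phase.

superheated vapor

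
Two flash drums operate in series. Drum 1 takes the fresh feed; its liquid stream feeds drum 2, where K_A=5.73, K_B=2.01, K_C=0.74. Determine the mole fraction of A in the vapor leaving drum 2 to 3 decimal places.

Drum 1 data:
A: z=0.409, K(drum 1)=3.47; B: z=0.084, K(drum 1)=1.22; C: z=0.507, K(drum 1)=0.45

y_A (drum 2) = 0.233

Drum 1:
Newton–Raphson from ψ₁ = 0.5:
  ψ₁ = 0.500: g = 0.0840, g' = -0.795 → ψ₁ = 0.606
  ψ₁ = 0.606: g = 0.0028, g' = -0.749 → ψ₁ = 0.610
Converged at ψ₁ = 0.610.
Drum-1 compositions:
  A: x = 0.163, y = 0.566
  B: x = 0.074, y = 0.090
  C: x = 0.763, y = 0.343
Drum-2 feed = drum-1 liquid: z₂ = (0.1632, 0.0741, 0.7627).
Drum 2:
Rachford–Rice: g(ψ₂) = Σ zᵢ(Kᵢ−1)/(1+ψ₂(Kᵢ−1)) = 0.
g(0) = ΣzᵢKᵢ − 1 = 0.649 and g(1) = 1 − Σzᵢ/Kᵢ = -0.096, so a root lies in (0, 1).
Newton iteration, ψ₂⁰ = 0.5:
  ψ₂ = 0.500: g = 0.0512, g' = -0.424 → ψ₂ = 0.621
  ψ₂ = 0.621: g = 0.0057, g' = -0.338 → ψ₂ = 0.638
Converged at ψ₂ = 0.638.
  A: x = 0.041, y = 0.233
  B: x = 0.045, y = 0.091
  C: x = 0.914, y = 0.677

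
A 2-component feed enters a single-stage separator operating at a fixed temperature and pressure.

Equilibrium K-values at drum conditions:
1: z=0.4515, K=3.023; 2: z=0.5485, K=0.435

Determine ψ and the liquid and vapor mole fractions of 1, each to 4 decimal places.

ψ = 0.5280, x_1 = 0.2183, y_1 = 0.6600

Material balance + equilibrium reduce to Σ zᵢ(Kᵢ−1)/(1+ψ(Kᵢ−1)) = 0.
Check two-phase: ΣzᵢKᵢ = 1.6035 > 1 and Σzᵢ/Kᵢ = 1.4103 > 1, so g(0) = 0.6035 > 0 and g(1) = -0.4103 < 0.
Binary case is linear: z₁(K₁−1)(1+ψ(K₂−1)) + z₂(K₂−1)(1+ψ(K₁−1)) = 0
⇒ ψ = [z₁(K₁−1)+z₂(K₂−1)] / [−(K₁−1)(K₂−1)] = 0.60348/1.14299 = 0.5280
Compositions from xᵢ = zᵢ/(1+ψ(Kᵢ−1)), yᵢ = Kᵢxᵢ:
  1: x = 0.2183, y = 0.6600
  2: x = 0.7817, y = 0.3400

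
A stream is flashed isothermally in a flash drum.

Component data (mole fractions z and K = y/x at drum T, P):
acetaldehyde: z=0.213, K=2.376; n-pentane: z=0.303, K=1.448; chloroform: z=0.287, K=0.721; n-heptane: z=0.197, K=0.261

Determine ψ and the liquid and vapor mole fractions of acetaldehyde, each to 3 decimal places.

ψ = 0.416, x_acetaldehyde = 0.135, y_acetaldehyde = 0.322

Material balance + equilibrium reduce to Σ zᵢ(Kᵢ−1)/(1+ψ(Kᵢ−1)) = 0.
Feasibility: ΣzᵢKᵢ = 1.203, Σzᵢ/Kᵢ = 1.452 — both > 1, two phases present.
Newton iteration, ψ⁰ = 0.5:
  ψ = 0.500: g = -0.0394, g' = -0.483 → ψ = 0.418
  ψ = 0.418: g = -0.0011, g' = -0.460 → ψ = 0.416
Converged at ψ = 0.416.
Compositions from xᵢ = zᵢ/(1+ψ(Kᵢ−1)), yᵢ = Kᵢxᵢ:
  acetaldehyde: x = 0.135, y = 0.322
  n-pentane: x = 0.255, y = 0.370
  chloroform: x = 0.325, y = 0.234
  n-heptane: x = 0.284, y = 0.074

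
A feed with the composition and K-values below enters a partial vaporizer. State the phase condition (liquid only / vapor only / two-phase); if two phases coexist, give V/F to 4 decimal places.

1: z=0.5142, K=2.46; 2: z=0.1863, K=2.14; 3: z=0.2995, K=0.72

ΣzᵢKᵢ = 1.8793; Σzᵢ/Kᵢ = 0.7121.
Since Σzᵢ/Kᵢ < 1 the mixture is above its dew point — single vapor phase.

vapor only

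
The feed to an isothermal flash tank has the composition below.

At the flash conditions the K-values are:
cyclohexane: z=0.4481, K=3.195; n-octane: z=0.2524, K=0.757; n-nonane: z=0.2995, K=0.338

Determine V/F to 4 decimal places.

V/F = 0.6303

Material balance + equilibrium reduce to Σ zᵢ(Kᵢ−1)/(1+V/F(Kᵢ−1)) = 0.
Feasibility: ΣzᵢKᵢ = 1.7240, Σzᵢ/Kᵢ = 1.3598 — both > 1, two phases present.
Newton iteration, V/F⁰ = 0.69:
  V/F = 0.6900: g = -0.04752, g' = -0.8078 → V/F = 0.6312
  V/F = 0.6312: g = -0.00068, g' = -0.7875 → V/F = 0.6303
Converged at V/F = 0.6303.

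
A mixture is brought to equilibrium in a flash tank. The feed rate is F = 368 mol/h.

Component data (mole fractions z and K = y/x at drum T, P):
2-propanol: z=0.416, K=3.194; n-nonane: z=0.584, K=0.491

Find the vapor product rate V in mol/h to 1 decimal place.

Material balance + equilibrium reduce to Σ zᵢ(Kᵢ−1)/(1+V/F(Kᵢ−1)) = 0.
g(0) = ΣzᵢKᵢ − 1 = 0.615 and g(1) = 1 − Σzᵢ/Kᵢ = -0.320, so a root lies in (0, 1).
Binary case is linear: z₁(K₁−1)(1+V/F(K₂−1)) + z₂(K₂−1)(1+V/F(K₁−1)) = 0
⇒ V/F = [z₁(K₁−1)+z₂(K₂−1)] / [−(K₁−1)(K₂−1)] = 0.6154/1.1167 = 0.551
Then V = V/F·F = 0.5511·368 = 202.8 mol/h and L = F − V = 165.2 mol/h.

V = 202.8 mol/h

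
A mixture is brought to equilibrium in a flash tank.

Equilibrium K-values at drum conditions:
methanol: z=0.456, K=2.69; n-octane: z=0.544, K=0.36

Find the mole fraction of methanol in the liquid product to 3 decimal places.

x_methanol = 0.275

Binary case is linear: z₁(K₁−1)(1+V/F(K₂−1)) + z₂(K₂−1)(1+V/F(K₁−1)) = 0
⇒ V/F = [z₁(K₁−1)+z₂(K₂−1)] / [−(K₁−1)(K₂−1)] = 0.4225/1.0816 = 0.391
Compositions from xᵢ = zᵢ/(1+V/F(Kᵢ−1)), yᵢ = Kᵢxᵢ:
  methanol: x = 0.275, y = 0.739
  n-octane: x = 0.725, y = 0.261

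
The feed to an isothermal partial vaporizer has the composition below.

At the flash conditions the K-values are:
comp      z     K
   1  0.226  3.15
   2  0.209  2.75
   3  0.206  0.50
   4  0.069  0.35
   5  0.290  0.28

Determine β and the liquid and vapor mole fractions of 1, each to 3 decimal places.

Rachford–Rice: g(β) = Σ zᵢ(Kᵢ−1)/(1+β(Kᵢ−1)) = 0.
Check two-phase: ΣzᵢKᵢ = 1.495 > 1 and Σzᵢ/Kᵢ = 1.793 > 1, so g(0) = 0.495 > 0 and g(1) = -0.793 < 0.
Newton–Raphson from β = 0.66:
  β = 0.660: g = -0.2596, g' = -1.066 → β = 0.417
  β = 0.417: g = -0.0220, g' = -0.949 → β = 0.393
Converged at β = 0.393.
Compositions from xᵢ = zᵢ/(1+β(Kᵢ−1)), yᵢ = Kᵢxᵢ:
  1: x = 0.122, y = 0.386
  2: x = 0.124, y = 0.340
  3: x = 0.256, y = 0.128
  4: x = 0.093, y = 0.032
  5: x = 0.405, y = 0.113

β = 0.393, x_1 = 0.122, y_1 = 0.386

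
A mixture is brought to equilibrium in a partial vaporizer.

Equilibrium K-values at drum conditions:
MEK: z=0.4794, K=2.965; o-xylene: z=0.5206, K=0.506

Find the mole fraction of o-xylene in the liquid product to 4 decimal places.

x_o-xylene = 0.7991

Rachford–Rice: g(ψ) = Σ zᵢ(Kᵢ−1)/(1+ψ(Kᵢ−1)) = 0.
g(0) = ΣzᵢKᵢ − 1 = 0.6848 and g(1) = 1 − Σzᵢ/Kᵢ = -0.1905, so a root lies in (0, 1).
Newton–Raphson from ψ = 0.5:
  ψ = 0.5000: g = 0.13363, g' = -0.6950 → ψ = 0.6923
  ψ = 0.6923: g = 0.00828, g' = -0.6257 → ψ = 0.7055
Converged at ψ = 0.7055.
Compositions from xᵢ = zᵢ/(1+ψ(Kᵢ−1)), yᵢ = Kᵢxᵢ:
  MEK: x = 0.2009, y = 0.5957
  o-xylene: x = 0.7991, y = 0.4043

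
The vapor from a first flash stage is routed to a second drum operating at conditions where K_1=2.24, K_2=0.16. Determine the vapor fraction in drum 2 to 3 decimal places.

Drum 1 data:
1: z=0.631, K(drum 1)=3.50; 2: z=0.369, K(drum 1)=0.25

Drum 1:
Rachford–Rice: g(ψ₁) = Σ zᵢ(Kᵢ−1)/(1+ψ₁(Kᵢ−1)) = 0.
Feasibility: ΣzᵢKᵢ = 2.301, Σzᵢ/Kᵢ = 1.656 — both > 1, two phases present.
Binary case is linear: z₁(K₁−1)(1+ψ₁(K₂−1)) + z₂(K₂−1)(1+ψ₁(K₁−1)) = 0
⇒ ψ₁ = [z₁(K₁−1)+z₂(K₂−1)] / [−(K₁−1)(K₂−1)] = 1.3008/1.8750 = 0.694
Drum-1 compositions:
  1: x = 0.231, y = 0.808
  2: x = 0.769, y = 0.192
Drum-2 feed = drum-1 vapor: z₂ = (0.8077, 0.1923).
Drum 2:
Rachford–Rice: g(ψ₂) = Σ zᵢ(Kᵢ−1)/(1+ψ₂(Kᵢ−1)) = 0.
Check two-phase: ΣzᵢKᵢ = 1.840 > 1 and Σzᵢ/Kᵢ = 1.562 > 1, so g(0) = 0.840 > 0 and g(1) = -0.562 < 0.
Binary case is linear: z₁(K₁−1)(1+ψ₂(K₂−1)) + z₂(K₂−1)(1+ψ₂(K₁−1)) = 0
⇒ ψ₂ = [z₁(K₁−1)+z₂(K₂−1)] / [−(K₁−1)(K₂−1)] = 0.8400/1.0416 = 0.806
  1: x = 0.404, y = 0.905
  2: x = 0.596, y = 0.095

V/F (drum 2) = 0.806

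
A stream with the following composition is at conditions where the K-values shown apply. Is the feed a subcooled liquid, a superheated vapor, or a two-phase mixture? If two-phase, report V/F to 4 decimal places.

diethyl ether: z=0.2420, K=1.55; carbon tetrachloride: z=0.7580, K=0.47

subcooled liquid

ΣzᵢKᵢ = 0.7314; Σzᵢ/Kᵢ = 1.7689.
Since ΣzᵢKᵢ < 1 the mixture is below its bubble point — single liquid phase.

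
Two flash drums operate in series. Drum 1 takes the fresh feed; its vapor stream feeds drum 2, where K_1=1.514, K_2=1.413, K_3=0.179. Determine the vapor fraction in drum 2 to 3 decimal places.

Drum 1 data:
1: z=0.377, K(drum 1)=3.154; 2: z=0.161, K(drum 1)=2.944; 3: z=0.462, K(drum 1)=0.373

V/F (drum 2) = 0.275

Drum 1:
Newton iteration, ψ₁⁰ = 0.61:
  ψ₁ = 0.610: g = 0.0250, g' = -0.930 → ψ₁ = 0.637
Converged at ψ₁ = 0.637.
Drum-1 compositions:
  1: x = 0.159, y = 0.501
  2: x = 0.072, y = 0.212
  3: x = 0.769, y = 0.287
Drum-2 feed = drum-1 vapor: z₂ = (0.5013, 0.2118, 0.2869).
Drum 2:
Material balance + equilibrium reduce to Σ zᵢ(Kᵢ−1)/(1+ψ₂(Kᵢ−1)) = 0.
Feasibility: ΣzᵢKᵢ = 1.110, Σzᵢ/Kᵢ = 2.084 — both > 1, two phases present.
Iterate (Newton) starting at ψ₂ = 0.33:
  ψ₂ = 0.330: g = -0.0258, g' = -0.489 → ψ₂ = 0.277
  ψ₂ = 0.277: g = -0.0009, g' = -0.455 → ψ₂ = 0.275
Converged at ψ₂ = 0.275.
  1: x = 0.439, y = 0.665
  2: x = 0.190, y = 0.269
  3: x = 0.371, y = 0.066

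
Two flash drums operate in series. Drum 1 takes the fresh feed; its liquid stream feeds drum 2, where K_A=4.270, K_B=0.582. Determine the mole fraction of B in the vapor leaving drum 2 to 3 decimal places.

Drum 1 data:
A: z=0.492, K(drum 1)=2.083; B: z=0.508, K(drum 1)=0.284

Drum 1:
Material balance + equilibrium reduce to Σ zᵢ(Kᵢ−1)/(1+ψ₁(Kᵢ−1)) = 0.
Check two-phase: ΣzᵢKᵢ = 1.169 > 1 and Σzᵢ/Kᵢ = 2.025 > 1, so g(0) = 0.169 > 0 and g(1) = -1.025 < 0.
Newton iteration, ψ₁⁰ = 0.5:
  ψ₁ = 0.500: g = -0.2209, g' = -0.875 → ψ₁ = 0.247
  ψ₁ = 0.247: g = -0.0218, g' = -0.744 → ψ₁ = 0.218
Converged at ψ₁ = 0.218.
Drum-1 compositions:
  A: x = 0.398, y = 0.829
  B: x = 0.602, y = 0.171
Drum-2 feed = drum-1 liquid: z₂ = (0.3980, 0.6020).
Drum 2:
Rachford–Rice: g(ψ₂) = Σ zᵢ(Kᵢ−1)/(1+ψ₂(Kᵢ−1)) = 0.
g(0) = ΣzᵢKᵢ − 1 = 1.050 and g(1) = 1 − Σzᵢ/Kᵢ = -0.128, so a root lies in (0, 1).
Binary case is linear: z₁(K₁−1)(1+ψ₂(K₂−1)) + z₂(K₂−1)(1+ψ₂(K₁−1)) = 0
⇒ ψ₂ = [z₁(K₁−1)+z₂(K₂−1)] / [−(K₁−1)(K₂−1)] = 1.0498/1.3669 = 0.768
  A: x = 0.113, y = 0.484
  B: x = 0.887, y = 0.516

y_B (drum 2) = 0.516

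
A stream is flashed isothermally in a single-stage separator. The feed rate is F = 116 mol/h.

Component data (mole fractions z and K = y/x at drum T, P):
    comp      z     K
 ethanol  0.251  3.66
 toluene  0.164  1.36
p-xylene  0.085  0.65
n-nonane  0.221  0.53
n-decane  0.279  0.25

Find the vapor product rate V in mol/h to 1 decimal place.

Let β = V/F and solve Σ zᵢ(Kᵢ−1)/(1+β(Kᵢ−1)) = 0.
g(0) = ΣzᵢKᵢ − 1 = 0.384 and g(1) = 1 − Σzᵢ/Kᵢ = -0.853, so a root lies in (0, 1).
Newton–Raphson from β = 0.5:
  β = 0.500: g = -0.1701, g' = -0.843 → β = 0.298
  β = 0.298: g = 0.0021, g' = -0.909 → β = 0.301
Converged at β = 0.301.
Then V = β·F = 0.3005·116 = 34.9 mol/h and L = F − V = 81.1 mol/h.

V = 34.9 mol/h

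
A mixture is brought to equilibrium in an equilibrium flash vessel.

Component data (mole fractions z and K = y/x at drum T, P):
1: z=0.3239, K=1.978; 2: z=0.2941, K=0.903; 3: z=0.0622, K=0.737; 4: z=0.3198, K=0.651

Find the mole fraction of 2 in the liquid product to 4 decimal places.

Newton–Raphson from β = 0.5:
  β = 0.5000: g = 0.02872, g' = -0.2057 → β = 0.6397
  β = 0.6397: g = 0.00110, g' = -0.1912 → β = 0.6454
Converged at β = 0.6454.
Compositions from xᵢ = zᵢ/(1+β(Kᵢ−1)), yᵢ = Kᵢxᵢ:
  1: x = 0.1986, y = 0.3928
  2: x = 0.3137, y = 0.2833
  3: x = 0.0749, y = 0.0552
  4: x = 0.4128, y = 0.2687

x_2 = 0.3137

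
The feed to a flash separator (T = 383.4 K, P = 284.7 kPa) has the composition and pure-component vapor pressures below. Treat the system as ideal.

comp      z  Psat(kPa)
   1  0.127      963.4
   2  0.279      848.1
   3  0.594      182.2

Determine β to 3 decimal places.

β = 0.844

Raoult's law: Kᵢ = Pᵢˢᵃᵗ/P = Pᵢˢᵃᵗ/284.7.
  K_1 = 963.4/284.7 = 3.38391, K_2 = 848.1/284.7 = 2.97893, K_3 = 182.2/284.7 = 0.63997
Rachford–Rice: g(β) = Σ zᵢ(Kᵢ−1)/(1+β(Kᵢ−1)) = 0.
Feasibility: ΣzᵢKᵢ = 1.641, Σzᵢ/Kᵢ = 1.059 — both > 1, two phases present.
Newton iteration, β⁰ = 0.5:
  β = 0.500: g = 0.1548, g' = -0.541 → β = 0.786
  β = 0.786: g = 0.0230, g' = -0.404 → β = 0.843
  β = 0.843: g = 0.0004, g' = -0.392 → β = 0.844
Converged at β = 0.844.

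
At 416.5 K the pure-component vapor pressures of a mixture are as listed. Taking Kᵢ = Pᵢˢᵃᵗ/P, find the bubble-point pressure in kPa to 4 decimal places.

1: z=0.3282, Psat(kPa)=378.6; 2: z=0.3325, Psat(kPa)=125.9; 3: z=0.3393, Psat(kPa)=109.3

At the bubble point ψ → 0, so ΣzᵢKᵢ = 1 with Kᵢ = Pᵢˢᵃᵗ/P ⇒ P = ΣzᵢPᵢˢᵃᵗ.
P = 0.3282·378.6 + 0.3325·125.9 + 0.3393·109.3 = 203.2038 kPa

Pbub = 203.2038 kPa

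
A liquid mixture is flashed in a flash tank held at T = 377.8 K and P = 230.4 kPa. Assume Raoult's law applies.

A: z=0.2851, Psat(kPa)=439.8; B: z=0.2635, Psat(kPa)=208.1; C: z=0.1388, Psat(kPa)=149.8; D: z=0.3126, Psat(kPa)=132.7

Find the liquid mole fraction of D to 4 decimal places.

Raoult's law: Kᵢ = Pᵢˢᵃᵗ/P = Pᵢˢᵃᵗ/230.4.
  K_A = 439.8/230.4 = 1.908854, K_B = 208.1/230.4 = 0.903212, K_C = 149.8/230.4 = 0.650174, K_D = 132.7/230.4 = 0.575955
Newton iteration, ψ⁰ = 0.6:
  ψ = 0.6000: g = -0.09864, g' = -0.2297 → ψ = 0.1706
  ψ = 0.1706: g = 0.00387, g' = -0.2636 → ψ = 0.1853
  ψ = 0.1853: g = 0.00002, g' = -0.2607 → ψ = 0.1854
Converged at ψ = 0.1854.
Compositions from xᵢ = zᵢ/(1+ψ(Kᵢ−1)), yᵢ = Kᵢxᵢ:
  A: x = 0.2440, y = 0.4658
  B: x = 0.2683, y = 0.2423
  C: x = 0.1484, y = 0.0965
  D: x = 0.3393, y = 0.1954

x_D = 0.3393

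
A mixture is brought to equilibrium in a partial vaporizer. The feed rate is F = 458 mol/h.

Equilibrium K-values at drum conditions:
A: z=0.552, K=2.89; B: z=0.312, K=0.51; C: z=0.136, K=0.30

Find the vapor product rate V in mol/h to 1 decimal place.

V = 337.6 mol/h

Let ψ = V/F and solve Σ zᵢ(Kᵢ−1)/(1+ψ(Kᵢ−1)) = 0.
g(0) = ΣzᵢKᵢ − 1 = 0.795 and g(1) = 1 − Σzᵢ/Kᵢ = -0.256, so a root lies in (0, 1).
Newton iteration, ψ⁰ = 0.69:
  ψ = 0.690: g = 0.0377, g' = -0.792 → ψ = 0.738
  ψ = 0.738: g = -0.0005, g' = -0.813 → ψ = 0.737
Converged at ψ = 0.737.
Then V = ψ·F = 0.7370·458 = 337.6 mol/h and L = F − V = 120.4 mol/h.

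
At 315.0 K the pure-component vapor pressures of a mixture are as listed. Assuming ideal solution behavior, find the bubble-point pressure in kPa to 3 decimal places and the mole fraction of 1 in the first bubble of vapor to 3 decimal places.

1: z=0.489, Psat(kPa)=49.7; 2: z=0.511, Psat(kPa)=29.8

At the bubble point ψ → 0, so ΣzᵢKᵢ = 1 with Kᵢ = Pᵢˢᵃᵗ/P ⇒ P = ΣzᵢPᵢˢᵃᵗ.
P = 0.489·49.7 + 0.511·29.8 = 39.531 kPa
yᵢ = zᵢPᵢˢᵃᵗ/P ⇒ y_1 = 0.489·49.7/39.531 = 0.615

Pbub = 39.531 kPa, y_1 = 0.615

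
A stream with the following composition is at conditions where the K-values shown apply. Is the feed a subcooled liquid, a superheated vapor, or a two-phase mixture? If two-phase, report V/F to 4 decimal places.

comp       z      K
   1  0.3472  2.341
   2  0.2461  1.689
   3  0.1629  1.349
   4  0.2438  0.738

superheated vapor

ΣzᵢKᵢ = 1.6281; Σzᵢ/Kᵢ = 0.7451.
Since Σzᵢ/Kᵢ < 1 the mixture is above its dew point — single vapor phase.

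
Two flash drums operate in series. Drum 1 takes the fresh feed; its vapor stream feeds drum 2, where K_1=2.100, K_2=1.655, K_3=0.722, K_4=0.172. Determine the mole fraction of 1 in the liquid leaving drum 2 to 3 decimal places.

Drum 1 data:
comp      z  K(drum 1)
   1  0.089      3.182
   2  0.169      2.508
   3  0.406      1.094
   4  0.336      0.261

Drum 1:
Rachford–Rice: g(ψ₁) = Σ zᵢ(Kᵢ−1)/(1+ψ₁(Kᵢ−1)) = 0.
Check two-phase: ΣzᵢKᵢ = 1.239 > 1 and Σzᵢ/Kᵢ = 1.754 > 1, so g(0) = 0.239 > 0 and g(1) = -0.754 < 0.
Iterate (Newton) starting at ψ₁ = 0.5:
  ψ₁ = 0.500: g = -0.1192, g' = -0.687 → ψ₁ = 0.326
  ψ₁ = 0.326: g = -0.0060, g' = -0.639 → ψ₁ = 0.317
Converged at ψ₁ = 0.317.
Drum-1 compositions:
  1: x = 0.053, y = 0.167
  2: x = 0.114, y = 0.287
  3: x = 0.394, y = 0.431
  4: x = 0.439, y = 0.115
Drum-2 feed = drum-1 vapor: z₂ = (0.1674, 0.2868, 0.4313, 0.1145).
Drum 2:
Iterate (Newton) starting at ψ₂ = 0.49:
  ψ₂ = 0.490: g = -0.0365, g' = -0.423 → ψ₂ = 0.404
  ψ₂ = 0.404: g = -0.0014, g' = -0.394 → ψ₂ = 0.400
Converged at ψ₂ = 0.400.
  1: x = 0.116, y = 0.244
  2: x = 0.227, y = 0.376
  3: x = 0.485, y = 0.350
  4: x = 0.171, y = 0.029

x_1 (drum 2) = 0.116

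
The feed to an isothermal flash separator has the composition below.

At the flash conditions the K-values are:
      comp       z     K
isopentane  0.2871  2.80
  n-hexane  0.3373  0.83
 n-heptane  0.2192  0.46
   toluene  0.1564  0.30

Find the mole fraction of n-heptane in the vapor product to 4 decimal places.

Material balance + equilibrium reduce to Σ zᵢ(Kᵢ−1)/(1+ψ(Kᵢ−1)) = 0.
g(0) = ΣzᵢKᵢ − 1 = 0.2316 and g(1) = 1 − Σzᵢ/Kᵢ = -0.5068, so a root lies in (0, 1).
Iterate (Newton) starting at ψ = 0.46:
  ψ = 0.4600: g = -0.09847, g' = -0.5697 → ψ = 0.2872
  ψ = 0.2872: g = 0.00328, g' = -0.6246 → ψ = 0.2924
Converged at ψ = 0.2924.
Compositions from xᵢ = zᵢ/(1+ψ(Kᵢ−1)), yᵢ = Kᵢxᵢ:
  isopentane: x = 0.1881, y = 0.5267
  n-hexane: x = 0.3549, y = 0.2946
  n-heptane: x = 0.2603, y = 0.1197
  toluene: x = 0.1967, y = 0.0590

y_n-heptane = 0.1197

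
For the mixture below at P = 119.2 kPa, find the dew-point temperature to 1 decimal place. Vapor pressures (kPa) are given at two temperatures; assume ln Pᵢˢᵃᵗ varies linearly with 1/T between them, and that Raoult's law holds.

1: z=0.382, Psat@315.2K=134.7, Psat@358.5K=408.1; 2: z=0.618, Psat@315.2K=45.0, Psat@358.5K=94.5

T = 351.4 K

Dew-point temperature: Σzᵢ·P/Pᵢˢᵃᵗ(T) = 1. Interpolate ln Pᵢˢᵃᵗ = aᵢ + bᵢ/T.
  T = 315.2 K: ΣzᵢP/Pᵢˢᵃᵗ = 1.9751
  T = 358.5 K: ΣzᵢP/Pᵢˢᵃᵗ = 0.8911
  T = 336.9 K: ΣzᵢP/Pᵢˢᵃᵗ = 1.2893
  T = 347.7 K: ΣzᵢP/Pᵢˢᵃᵗ = 1.0653
  T = 353.1 K: ΣzᵢP/Pᵢˢᵃᵗ = 0.9729
  T = 350.4 K: ΣzᵢP/Pᵢˢᵃᵗ = 1.0176
  T = 351.8 K: ΣzᵢP/Pᵢˢᵃᵗ = 0.9941
Interpolating between 350.4 K and 351.8 K gives T ≈ 351.4 K.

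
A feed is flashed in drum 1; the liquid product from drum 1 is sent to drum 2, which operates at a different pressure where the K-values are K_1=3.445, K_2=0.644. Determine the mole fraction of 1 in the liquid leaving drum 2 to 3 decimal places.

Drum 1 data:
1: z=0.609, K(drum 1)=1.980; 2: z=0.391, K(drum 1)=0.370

x_1 (drum 2) = 0.127

Drum 1:
Rachford–Rice: g(ψ₁) = Σ zᵢ(Kᵢ−1)/(1+ψ₁(Kᵢ−1)) = 0.
Check two-phase: ΣzᵢKᵢ = 1.350 > 1 and Σzᵢ/Kᵢ = 1.364 > 1, so g(0) = 0.350 > 0 and g(1) = -0.364 < 0.
Binary case is linear: z₁(K₁−1)(1+ψ₁(K₂−1)) + z₂(K₂−1)(1+ψ₁(K₁−1)) = 0
⇒ ψ₁ = [z₁(K₁−1)+z₂(K₂−1)] / [−(K₁−1)(K₂−1)] = 0.3505/0.6174 = 0.568
Drum-1 compositions:
  1: x = 0.391, y = 0.775
  2: x = 0.609, y = 0.225
Drum-2 feed = drum-1 liquid: z₂ = (0.3913, 0.6087).
Drum 2:
Rachford–Rice: g(ψ₂) = Σ zᵢ(Kᵢ−1)/(1+ψ₂(Kᵢ−1)) = 0.
g(0) = ΣzᵢKᵢ − 1 = 0.740 and g(1) = 1 − Σzᵢ/Kᵢ = -0.059, so a root lies in (0, 1).
Newton iteration, ψ₂⁰ = 0.58:
  ψ₂ = 0.580: g = 0.1226, g' = -0.523 → ψ₂ = 0.815
  ψ₂ = 0.815: g = 0.0146, g' = -0.414 → ψ₂ = 0.850
Converged at ψ₂ = 0.850.
  1: x = 0.127, y = 0.438
  2: x = 0.873, y = 0.562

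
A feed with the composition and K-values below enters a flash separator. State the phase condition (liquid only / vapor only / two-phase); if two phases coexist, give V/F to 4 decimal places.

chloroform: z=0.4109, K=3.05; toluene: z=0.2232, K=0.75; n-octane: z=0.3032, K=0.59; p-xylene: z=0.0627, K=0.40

ΣzᵢKᵢ = 1.6246; Σzᵢ/Kᵢ = 1.1030.
Both exceed 1, so a two-phase solution exists.
Newton iteration, ψ⁰ = 0.6:
  ψ = 0.6000: g = 0.08843, g' = -0.5113 → ψ = 0.7730
  ψ = 0.7730: g = 0.00461, g' = -0.4677 → ψ = 0.7828
Converged at ψ = 0.7828.

two-phase, V/F = 0.7828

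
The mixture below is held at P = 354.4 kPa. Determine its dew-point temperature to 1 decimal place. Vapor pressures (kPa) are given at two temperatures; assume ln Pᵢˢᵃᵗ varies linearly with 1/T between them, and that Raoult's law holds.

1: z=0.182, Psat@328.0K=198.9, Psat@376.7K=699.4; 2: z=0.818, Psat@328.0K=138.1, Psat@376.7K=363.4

T = 370.3 K

Dew-point temperature: Σzᵢ·P/Pᵢˢᵃᵗ(T) = 1. Interpolate ln Pᵢˢᵃᵗ = aᵢ + bᵢ/T.
  T = 328.0 K: ΣzᵢP/Pᵢˢᵃᵗ = 2.4235
  T = 376.7 K: ΣzᵢP/Pᵢˢᵃᵗ = 0.8900
  T = 352.4 K: ΣzᵢP/Pᵢˢᵃᵗ = 1.4157
  T = 364.5 K: ΣzᵢP/Pᵢˢᵃᵗ = 1.1146
  T = 370.6 K: ΣzᵢP/Pᵢˢᵃᵗ = 0.9941
  T = 367.6 K: ΣzᵢP/Pᵢˢᵃᵗ = 1.0511
  T = 369.1 K: ΣzᵢP/Pᵢˢᵃᵗ = 1.0221
Interpolating between 369.1 K and 370.6 K gives T ≈ 370.3 K.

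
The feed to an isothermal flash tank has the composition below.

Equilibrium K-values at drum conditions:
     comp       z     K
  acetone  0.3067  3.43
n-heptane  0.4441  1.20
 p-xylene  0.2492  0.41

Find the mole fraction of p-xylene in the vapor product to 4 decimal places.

y_p-xylene = 0.2158

Let ψ = V/F and solve Σ zᵢ(Kᵢ−1)/(1+ψ(Kᵢ−1)) = 0.
Check two-phase: ΣzᵢKᵢ = 1.6871 > 1 and Σzᵢ/Kᵢ = 1.0673 > 1, so g(0) = 0.6871 > 0 and g(1) = -0.0673 < 0.
Newton–Raphson from ψ = 0.5:
  ψ = 0.5000: g = 0.20867, g' = -0.5583 → ψ = 0.8737
  ψ = 0.8737: g = 0.01078, g' = -0.5681 → ψ = 0.8927
  ψ = 0.8927: g = -0.00011, g' = -0.5803 → ψ = 0.8925
Converged at ψ = 0.8925.
Compositions from xᵢ = zᵢ/(1+ψ(Kᵢ−1)), yᵢ = Kᵢxᵢ:
  acetone: x = 0.0968, y = 0.3320
  n-heptane: x = 0.3768, y = 0.4522
  p-xylene: x = 0.5264, y = 0.2158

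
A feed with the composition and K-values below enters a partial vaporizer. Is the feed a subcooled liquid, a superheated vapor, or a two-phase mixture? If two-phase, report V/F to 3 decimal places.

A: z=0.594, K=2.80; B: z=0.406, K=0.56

superheated vapor

ΣzᵢKᵢ = 1.891; Σzᵢ/Kᵢ = 0.937.
Since Σzᵢ/Kᵢ < 1 the mixture is above its dew point — single vapor phase.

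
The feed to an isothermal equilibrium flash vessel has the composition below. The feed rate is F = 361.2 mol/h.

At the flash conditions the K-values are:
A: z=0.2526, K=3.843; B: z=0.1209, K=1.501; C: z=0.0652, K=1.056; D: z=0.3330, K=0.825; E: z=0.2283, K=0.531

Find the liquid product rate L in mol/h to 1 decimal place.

L = 44.0 mol/h

Let β = V/F and solve Σ zᵢ(Kᵢ−1)/(1+β(Kᵢ−1)) = 0.
g(0) = ΣzᵢKᵢ − 1 = 0.6170 and g(1) = 1 − Σzᵢ/Kᵢ = -0.0416, so a root lies in (0, 1).
Iterate (Newton) starting at β = 0.54:
  β = 0.5400: g = 0.12674, g' = -0.4391 → β = 0.8286
  β = 0.8286: g = 0.01701, g' = -0.3449 → β = 0.8779
  β = 0.8779: g = 0.00010, g' = -0.3412 → β = 0.8782
Converged at β = 0.8782.
Then V = β·F = 0.8782·361.2 = 317.2 mol/h and L = F − V = 44.0 mol/h.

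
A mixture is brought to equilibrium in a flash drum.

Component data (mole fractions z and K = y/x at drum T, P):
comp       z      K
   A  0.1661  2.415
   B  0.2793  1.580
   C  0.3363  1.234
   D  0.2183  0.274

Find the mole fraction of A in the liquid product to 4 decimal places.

Material balance + equilibrium reduce to Σ zᵢ(Kᵢ−1)/(1+ψ(Kᵢ−1)) = 0.
Check two-phase: ΣzᵢKᵢ = 1.3172 > 1 and Σzᵢ/Kᵢ = 1.3148 > 1, so g(0) = 0.3172 > 0 and g(1) = -0.3148 < 0.
Newton–Raphson from ψ = 0.5:
  ψ = 0.5000: g = 0.08487, g' = -0.4688 → ψ = 0.6810
  ψ = 0.6810: g = -0.00978, g' = -0.5984 → ψ = 0.6647
  ψ = 0.6647: g = -0.00015, g' = -0.5808 → ψ = 0.6644
Converged at ψ = 0.6644.
Compositions from xᵢ = zᵢ/(1+ψ(Kᵢ−1)), yᵢ = Kᵢxᵢ:
  A: x = 0.0856, y = 0.2068
  B: x = 0.2016, y = 0.3185
  C: x = 0.2910, y = 0.3592
  D: x = 0.4217, y = 0.1156

x_A = 0.0856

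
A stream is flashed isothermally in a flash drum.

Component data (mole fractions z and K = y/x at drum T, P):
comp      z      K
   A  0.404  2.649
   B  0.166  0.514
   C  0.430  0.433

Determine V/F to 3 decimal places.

Newton iteration, V/F⁰ = 0.48:
  V/F = 0.480: g = -0.0683, g' = -0.670 → V/F = 0.378
  V/F = 0.378: g = 0.0012, g' = -0.700 → V/F = 0.380
Converged at V/F = 0.380.

V/F = 0.380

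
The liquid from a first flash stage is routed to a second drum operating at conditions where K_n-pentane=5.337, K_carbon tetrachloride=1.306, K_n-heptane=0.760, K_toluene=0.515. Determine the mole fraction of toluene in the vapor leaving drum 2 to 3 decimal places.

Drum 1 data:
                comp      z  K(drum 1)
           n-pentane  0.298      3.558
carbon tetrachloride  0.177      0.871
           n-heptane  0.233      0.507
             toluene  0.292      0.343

Drum 1:
Material balance + equilibrium reduce to Σ zᵢ(Kᵢ−1)/(1+ψ₁(Kᵢ−1)) = 0.
Check two-phase: ΣzᵢKᵢ = 1.433 > 1 and Σzᵢ/Kᵢ = 1.598 > 1, so g(0) = 0.433 > 0 and g(1) = -0.598 < 0.
Newton iteration, ψ₁⁰ = 0.39:
  ψ₁ = 0.390: g = -0.0426, g' = -0.807 → ψ₁ = 0.337
  ψ₁ = 0.337: g = 0.0012, g' = -0.855 → ψ₁ = 0.339
Converged at ψ₁ = 0.339.
Drum-1 compositions:
  n-pentane: x = 0.160, y = 0.568
  carbon tetrachloride: x = 0.185, y = 0.161
  n-heptane: x = 0.280, y = 0.142
  toluene: x = 0.376, y = 0.129
Drum-2 feed = drum-1 liquid: z₂ = (0.1597, 0.1851, 0.2797, 0.3755).
Drum 2:
Rachford–Rice: g(ψ₂) = Σ zᵢ(Kᵢ−1)/(1+ψ₂(Kᵢ−1)) = 0.
Feasibility: ΣzᵢKᵢ = 1.500, Σzᵢ/Kᵢ = 1.269 — both > 1, two phases present.
Newton iteration, ψ₂⁰ = 0.64:
  ψ₂ = 0.640: g = -0.1126, g' = -0.431 → ψ₂ = 0.379
  ψ₂ = 0.379: g = 0.0159, g' = -0.596 → ψ₂ = 0.405
  ψ₂ = 0.405: g = 0.0004, g' = -0.565 → ψ₂ = 0.406
Converged at ψ₂ = 0.406.
  n-pentane: x = 0.058, y = 0.309
  carbon tetrachloride: x = 0.165, y = 0.215
  n-heptane: x = 0.310, y = 0.236
  toluene: x = 0.468, y = 0.241

y_toluene (drum 2) = 0.241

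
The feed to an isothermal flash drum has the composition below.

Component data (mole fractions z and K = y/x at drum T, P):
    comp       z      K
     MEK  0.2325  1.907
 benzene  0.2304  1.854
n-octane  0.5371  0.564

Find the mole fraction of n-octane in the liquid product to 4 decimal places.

x_n-octane = 0.6688

Rachford–Rice: g(ψ) = Σ zᵢ(Kᵢ−1)/(1+ψ(Kᵢ−1)) = 0.
Feasibility: ΣzᵢKᵢ = 1.1735, Σzᵢ/Kᵢ = 1.1985 — both > 1, two phases present.
Iterate (Newton) starting at ψ = 0.4:
  ψ = 0.4000: g = 0.01776, g' = -0.3461 → ψ = 0.4513
  ψ = 0.4513: g = 0.00011, g' = -0.3421 → ψ = 0.4516
Converged at ψ = 0.4516.
Compositions from xᵢ = zᵢ/(1+ψ(Kᵢ−1)), yᵢ = Kᵢxᵢ:
  MEK: x = 0.1649, y = 0.3145
  benzene: x = 0.1663, y = 0.3083
  n-octane: x = 0.6688, y = 0.3772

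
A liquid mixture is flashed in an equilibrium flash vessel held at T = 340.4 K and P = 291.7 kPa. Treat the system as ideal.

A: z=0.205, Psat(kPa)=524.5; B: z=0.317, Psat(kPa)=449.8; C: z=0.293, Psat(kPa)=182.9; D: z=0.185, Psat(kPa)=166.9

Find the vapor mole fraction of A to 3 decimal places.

Raoult's law: Kᵢ = Pᵢˢᵃᵗ/P = Pᵢˢᵃᵗ/291.7.
  K_A = 524.5/291.7 = 1.79808, K_B = 449.8/291.7 = 1.54200, K_C = 182.9/291.7 = 0.62701, K_D = 166.9/291.7 = 0.57216
Material balance + equilibrium reduce to Σ zᵢ(Kᵢ−1)/(1+β(Kᵢ−1)) = 0.
g(0) = ΣzᵢKᵢ − 1 = 0.147 and g(1) = 1 − Σzᵢ/Kᵢ = -0.110, so a root lies in (0, 1).
Iterate (Newton) starting at β = 0.5:
  β = 0.500: g = 0.0171, g' = -0.241 → β = 0.571
Converged at β = 0.571.
Compositions from xᵢ = zᵢ/(1+β(Kᵢ−1)), yᵢ = Kᵢxᵢ:
  A: x = 0.141, y = 0.253
  B: x = 0.242, y = 0.373
  C: x = 0.372, y = 0.233
  D: x = 0.245, y = 0.140

y_A = 0.253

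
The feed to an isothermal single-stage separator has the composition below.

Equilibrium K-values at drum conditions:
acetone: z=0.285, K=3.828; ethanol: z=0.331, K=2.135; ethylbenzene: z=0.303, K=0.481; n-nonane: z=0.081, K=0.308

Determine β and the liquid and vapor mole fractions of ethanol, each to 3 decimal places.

β = 0.863, x_ethanol = 0.167, y_ethanol = 0.357

Rachford–Rice: g(β) = Σ zᵢ(Kᵢ−1)/(1+β(Kᵢ−1)) = 0.
Feasibility: ΣzᵢKᵢ = 1.968, Σzᵢ/Kᵢ = 1.122 — both > 1, two phases present.
Newton–Raphson from β = 0.35:
  β = 0.350: g = 0.4078, g' = -0.984 → β = 0.765
  β = 0.765: g = 0.0762, g' = -0.749 → β = 0.866
  β = 0.866: g = -0.0027, g' = -0.811 → β = 0.863
Converged at β = 0.863.
Compositions from xᵢ = zᵢ/(1+β(Kᵢ−1)), yᵢ = Kᵢxᵢ:
  acetone: x = 0.083, y = 0.317
  ethanol: x = 0.167, y = 0.357
  ethylbenzene: x = 0.549, y = 0.264
  n-nonane: x = 0.201, y = 0.062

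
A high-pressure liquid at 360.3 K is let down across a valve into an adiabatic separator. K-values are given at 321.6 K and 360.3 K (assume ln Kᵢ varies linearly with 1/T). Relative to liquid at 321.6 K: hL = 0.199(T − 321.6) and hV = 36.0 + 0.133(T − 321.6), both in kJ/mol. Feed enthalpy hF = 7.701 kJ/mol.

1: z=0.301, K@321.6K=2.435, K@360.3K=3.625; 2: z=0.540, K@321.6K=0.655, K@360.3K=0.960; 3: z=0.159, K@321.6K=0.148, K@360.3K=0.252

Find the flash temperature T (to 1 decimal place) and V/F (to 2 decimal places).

Adiabatic flash: solve Rachford–Rice at each trial T, then check hF = ψ·hV(T) + (1−ψ)·hL(T).
  T = 321.6 K: K = (2.435, 0.655, 0.148), RR gives ψ = 0.156, H_out = 5.605 kJ/mol
  T = 360.3 K: K = (3.625, 0.960, 0.252), RR gives ψ = 0.710, H_out = 31.450 kJ/mol
  T = 341.0 K: K = (3.006, 0.802, 0.196), RR gives ψ = 0.450, H_out = 19.471 kJ/mol
  T = 331.3 K: K = (2.714, 0.727, 0.171), RR gives ψ = 0.307, H_out = 12.803 kJ/mol
  T = 326.5 K: K = (2.574, 0.691, 0.159), RR gives ψ = 0.234, H_out = 9.323 kJ/mol
  T = 324.1 K: K = (2.506, 0.673, 0.154), RR gives ψ = 0.196, H_out = 7.526 kJ/mol
Linear interpolation between T = 324.1 (H_out = 7.526) and T = 326.5 (H_out = 9.323) on hF = 7.701 gives T ≈ 324.3 K, at which ψ = 0.20.

T = 324.3 K, V/F = 0.20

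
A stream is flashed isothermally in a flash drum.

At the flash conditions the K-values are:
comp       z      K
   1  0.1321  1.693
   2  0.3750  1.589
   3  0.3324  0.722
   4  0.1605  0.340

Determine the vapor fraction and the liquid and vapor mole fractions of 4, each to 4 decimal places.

ψ = 0.4089, x_4 = 0.2198, y_4 = 0.0747

Let ψ = V/F and solve Σ zᵢ(Kᵢ−1)/(1+ψ(Kᵢ−1)) = 0.
Feasibility: ΣzᵢKᵢ = 1.1141, Σzᵢ/Kᵢ = 1.2465 — both > 1, two phases present.
Newton iteration, ψ⁰ = 0.5:
  ψ = 0.5000: g = -0.02682, g' = -0.3030 → ψ = 0.4115
  ψ = 0.4115: g = -0.00075, g' = -0.2872 → ψ = 0.4089
Converged at ψ = 0.4089.
Compositions from xᵢ = zᵢ/(1+ψ(Kᵢ−1)), yᵢ = Kᵢxᵢ:
  1: x = 0.1029, y = 0.1743
  2: x = 0.3022, y = 0.4802
  3: x = 0.3750, y = 0.2708
  4: x = 0.2198, y = 0.0747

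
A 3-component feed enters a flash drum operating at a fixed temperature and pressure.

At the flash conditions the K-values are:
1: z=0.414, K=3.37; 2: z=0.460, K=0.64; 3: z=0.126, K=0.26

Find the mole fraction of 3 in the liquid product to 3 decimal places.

x_3 = 0.238

Newton iteration, ψ⁰ = 0.5:
  ψ = 0.500: g = 0.0991, g' = -0.750 → ψ = 0.632
  ψ = 0.632: g = 0.0031, g' = -0.716 → ψ = 0.637
Converged at ψ = 0.637.
Compositions from xᵢ = zᵢ/(1+ψ(Kᵢ−1)), yᵢ = Kᵢxᵢ:
  1: x = 0.165, y = 0.556
  2: x = 0.597, y = 0.382
  3: x = 0.238, y = 0.062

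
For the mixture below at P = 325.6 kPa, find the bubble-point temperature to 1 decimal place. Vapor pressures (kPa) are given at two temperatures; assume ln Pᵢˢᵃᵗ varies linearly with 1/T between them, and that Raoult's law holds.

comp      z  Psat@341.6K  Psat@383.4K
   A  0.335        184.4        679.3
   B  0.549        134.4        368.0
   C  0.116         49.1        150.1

T = 371.0 K

Bubble-point temperature: ΣzᵢPᵢˢᵃᵗ(T) = P. Interpolate ln Pᵢˢᵃᵗ = aᵢ + bᵢ/T.
  T = 341.6 K: ΣzᵢPᵢˢᵃᵗ = 141.26 kPa
  T = 383.4 K: ΣzᵢPᵢˢᵃᵗ = 447.01 kPa
  T = 362.5 K: ΣzᵢPᵢˢᵃᵗ = 259.08 kPa
  T = 372.9 K: ΣzᵢPᵢˢᵃᵗ = 342.27 kPa
  T = 367.7 K: ΣzᵢPᵢˢᵃᵗ = 298.33 kPa
  T = 370.3 K: ΣzᵢPᵢˢᵃᵗ = 319.69 kPa
Interpolating between 370.3 K and 372.9 K gives T ≈ 371.0 K.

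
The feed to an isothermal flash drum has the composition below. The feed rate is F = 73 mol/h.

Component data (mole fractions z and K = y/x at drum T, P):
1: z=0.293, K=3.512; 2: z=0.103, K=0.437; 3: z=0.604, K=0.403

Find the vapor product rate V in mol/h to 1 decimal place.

Newton–Raphson from β = 0.57:
  β = 0.570: g = -0.3293, g' = -0.878 → β = 0.195
  β = 0.195: g = 0.0208, g' = -1.150 → β = 0.213
Converged at β = 0.213.
Then V = β·F = 0.2134·73 = 15.6 mol/h and L = F − V = 57.4 mol/h.

V = 15.6 mol/h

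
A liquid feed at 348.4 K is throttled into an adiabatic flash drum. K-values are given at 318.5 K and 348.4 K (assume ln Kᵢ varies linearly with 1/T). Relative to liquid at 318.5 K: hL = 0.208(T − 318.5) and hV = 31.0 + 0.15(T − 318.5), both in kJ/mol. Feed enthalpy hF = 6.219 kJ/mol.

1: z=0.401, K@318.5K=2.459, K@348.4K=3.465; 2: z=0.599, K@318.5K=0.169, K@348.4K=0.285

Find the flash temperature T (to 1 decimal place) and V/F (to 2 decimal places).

T = 326.5 K, V/F = 0.15

Adiabatic flash: solve Rachford–Rice at each trial T, then check hF = ψ·hV(T) + (1−ψ)·hL(T).
  T = 318.5 K: K = (2.459, 0.169), RR gives ψ = 0.072, H_out = 2.232 kJ/mol
  T = 348.4 K: K = (3.465, 0.285), RR gives ψ = 0.318, H_out = 15.521 kJ/mol
  T = 333.4 K: K = (2.940, 0.222), RR gives ψ = 0.207, H_out = 9.323 kJ/mol
  T = 325.9 K: K = (2.693, 0.194), RR gives ψ = 0.144, H_out = 5.931 kJ/mol
  T = 329.6 K: K = (2.813, 0.207), RR gives ψ = 0.176, H_out = 7.640 kJ/mol
  T = 327.8 K: K = (2.754, 0.201), RR gives ψ = 0.160, H_out = 6.818 kJ/mol
Linear interpolation between T = 325.9 (H_out = 5.931) and T = 327.8 (H_out = 6.818) on hF = 6.219 gives T ≈ 326.5 K, at which ψ = 0.15.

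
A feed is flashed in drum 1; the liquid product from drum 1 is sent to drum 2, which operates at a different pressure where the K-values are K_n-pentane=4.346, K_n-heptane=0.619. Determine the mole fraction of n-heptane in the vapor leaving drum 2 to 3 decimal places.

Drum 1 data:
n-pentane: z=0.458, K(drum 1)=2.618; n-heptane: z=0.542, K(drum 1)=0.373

y_n-heptane (drum 2) = 0.556

Drum 1:
Let ψ₁ = V/F and solve Σ zᵢ(Kᵢ−1)/(1+ψ₁(Kᵢ−1)) = 0.
Check two-phase: ΣzᵢKᵢ = 1.401 > 1 and Σzᵢ/Kᵢ = 1.628 > 1, so g(0) = 0.401 > 0 and g(1) = -0.628 < 0.
Iterate (Newton) starting at ψ₁ = 0.5:
  ψ₁ = 0.500: g = -0.0854, g' = -0.819 → ψ₁ = 0.396
  ψ₁ = 0.396: g = -0.0002, g' = -0.823 → ψ₁ = 0.395
Converged at ψ₁ = 0.395.
Drum-1 compositions:
  n-pentane: x = 0.279, y = 0.731
  n-heptane: x = 0.721, y = 0.269
Drum-2 feed = drum-1 liquid: z₂ = (0.2793, 0.7207).
Drum 2:
Rachford–Rice: g(ψ₂) = Σ zᵢ(Kᵢ−1)/(1+ψ₂(Kᵢ−1)) = 0.
Check two-phase: ΣzᵢKᵢ = 1.660 > 1 and Σzᵢ/Kᵢ = 1.229 > 1, so g(0) = 0.660 > 0 and g(1) = -0.229 < 0.
Iterate (Newton) starting at ψ₂ = 0.5:
  ψ₂ = 0.500: g = 0.0104, g' = -0.597 → ψ₂ = 0.517
  ψ₂ = 0.517: g = 0.0001, g' = -0.581 → ψ₂ = 0.518
Converged at ψ₂ = 0.518.
  n-pentane: x = 0.102, y = 0.444
  n-heptane: x = 0.898, y = 0.556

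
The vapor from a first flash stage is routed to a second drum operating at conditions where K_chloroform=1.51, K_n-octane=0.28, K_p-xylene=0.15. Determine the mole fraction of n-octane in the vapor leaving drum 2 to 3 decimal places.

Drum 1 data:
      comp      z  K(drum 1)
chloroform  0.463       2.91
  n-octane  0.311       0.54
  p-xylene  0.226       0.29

Drum 1:
Newton–Raphson from ψ₁ = 0.5:
  ψ₁ = 0.500: g = 0.0178, g' = -0.827 → ψ₁ = 0.521
  ψ₁ = 0.521: g = 0.0000, g' = -0.825 → ψ₁ = 0.522
Converged at ψ₁ = 0.522.
Drum-1 compositions:
  chloroform: x = 0.232, y = 0.675
  n-octane: x = 0.409, y = 0.221
  p-xylene: x = 0.359, y = 0.104
Drum-2 feed = drum-1 vapor: z₂ = (0.6750, 0.2209, 0.1041).
Drum 2:
Material balance + equilibrium reduce to Σ zᵢ(Kᵢ−1)/(1+ψ₂(Kᵢ−1)) = 0.
g(0) = ΣzᵢKᵢ − 1 = 0.097 and g(1) = 1 − Σzᵢ/Kᵢ = -0.930, so a root lies in (0, 1).
Iterate (Newton) starting at ψ₂ = 0.62:
  ψ₂ = 0.620: g = -0.2129, g' = -0.811 → ψ₂ = 0.358
  ψ₂ = 0.358: g = -0.0502, g' = -0.489 → ψ₂ = 0.255
  ψ₂ = 0.255: g = -0.0031, g' = -0.432 → ψ₂ = 0.248
Converged at ψ₂ = 0.248.
  chloroform: x = 0.599, y = 0.905
  n-octane: x = 0.269, y = 0.075
  p-xylene: x = 0.132, y = 0.020

y_n-octane (drum 2) = 0.075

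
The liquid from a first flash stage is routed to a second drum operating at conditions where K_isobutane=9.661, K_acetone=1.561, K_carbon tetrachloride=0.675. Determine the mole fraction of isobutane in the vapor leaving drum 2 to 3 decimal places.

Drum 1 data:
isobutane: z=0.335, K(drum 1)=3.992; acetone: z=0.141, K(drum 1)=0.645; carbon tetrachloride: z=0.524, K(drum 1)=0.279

Drum 1:
Rachford–Rice: g(ψ₁) = Σ zᵢ(Kᵢ−1)/(1+ψ₁(Kᵢ−1)) = 0.
Check two-phase: ΣzᵢKᵢ = 1.574 > 1 and Σzᵢ/Kᵢ = 2.181 > 1, so g(0) = 0.574 > 0 and g(1) = -1.181 < 0.
Newton iteration, ψ₁⁰ = 0.5:
  ψ₁ = 0.500: g = -0.2501, g' = -1.174 → ψ₁ = 0.287
  ψ₁ = 0.287: g = 0.0072, g' = -1.323 → ψ₁ = 0.292
Converged at ψ₁ = 0.292.
Drum-1 compositions:
  isobutane: x = 0.179, y = 0.713
  acetone: x = 0.157, y = 0.101
  carbon tetrachloride: x = 0.664, y = 0.185
Drum-2 feed = drum-1 liquid: z₂ = (0.1787, 0.1573, 0.6640).
Drum 2:
Material balance + equilibrium reduce to Σ zᵢ(Kᵢ−1)/(1+ψ₂(Kᵢ−1)) = 0.
Feasibility: ΣzᵢKᵢ = 2.420, Σzᵢ/Kᵢ = 1.103 — both > 1, two phases present.
Newton iteration, ψ₂⁰ = 0.68:
  ψ₂ = 0.680: g = 0.0115, g' = -0.424 → ψ₂ = 0.707
  ψ₂ = 0.707: g = 0.0002, g' = -0.408 → ψ₂ = 0.708
Converged at ψ₂ = 0.708.
  isobutane: x = 0.025, y = 0.242
  acetone: x = 0.113, y = 0.176
  carbon tetrachloride: x = 0.862, y = 0.582

y_isobutane (drum 2) = 0.242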